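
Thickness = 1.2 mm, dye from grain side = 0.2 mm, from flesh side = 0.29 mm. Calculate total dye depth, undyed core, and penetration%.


Total dyed = 0.49 mm
Undyed core = 0.71 mm
Penetration = 40.8%


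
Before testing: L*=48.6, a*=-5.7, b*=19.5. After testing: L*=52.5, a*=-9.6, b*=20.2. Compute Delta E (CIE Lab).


Delta E = 5.56


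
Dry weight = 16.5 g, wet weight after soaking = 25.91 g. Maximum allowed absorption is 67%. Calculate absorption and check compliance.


Absorption = 57.0%
Compliant: Yes

WA = (25.91 - 16.5) / 16.5 x 100 = 57.0%
Maximum allowed: 67%
Compliant: Yes


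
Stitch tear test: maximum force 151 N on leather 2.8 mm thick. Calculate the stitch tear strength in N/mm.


Stitch tear strength = force / thickness
STS = 151 / 2.8 = 53.9 N/mm


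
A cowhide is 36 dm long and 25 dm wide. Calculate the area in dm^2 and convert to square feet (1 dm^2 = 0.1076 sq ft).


900 dm^2
96.84 sq ft

Area = 36 x 25 = 900 dm^2
Conversion: 900 x 0.1076 = 96.84 sq ft


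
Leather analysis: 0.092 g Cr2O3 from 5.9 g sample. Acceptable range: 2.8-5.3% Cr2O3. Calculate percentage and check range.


Cr2O3 = 1.56%
Within range: No

Cr2O3% = 0.092 / 5.9 x 100 = 1.56%
Acceptable range: 2.8 to 5.3%
Within range: No


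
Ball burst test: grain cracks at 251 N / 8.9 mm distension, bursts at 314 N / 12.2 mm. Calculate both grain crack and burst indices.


Crack index = 28.2 N/mm
Burst index = 25.7 N/mm

Crack index = 251 / 8.9 = 28.2 N/mm
Burst index = 314 / 12.2 = 25.7 N/mm


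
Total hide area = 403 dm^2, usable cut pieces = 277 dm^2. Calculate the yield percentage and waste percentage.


Yield = 68.7%
Waste = 31.3%

Yield = 277 / 403 x 100 = 68.7%
Waste = 403 - 277 = 126 dm^2
Waste% = 100 - 68.7 = 31.3%


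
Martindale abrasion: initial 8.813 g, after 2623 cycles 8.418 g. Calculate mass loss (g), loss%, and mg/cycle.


Mass loss = 0.395 g
Loss = 4.48%
Rate = 0.151 mg/cycle


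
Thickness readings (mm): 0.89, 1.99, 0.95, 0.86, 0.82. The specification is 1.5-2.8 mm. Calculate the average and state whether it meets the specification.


Average = 1.10 mm
Within specification: No

Sum = 5.51
Average = 5.51 / 5 = 1.10 mm
Specification range: 1.5 to 2.8 mm
Within spec: No


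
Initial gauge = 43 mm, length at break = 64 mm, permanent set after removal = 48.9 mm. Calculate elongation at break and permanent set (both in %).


Elongation at break = (64 - 43) / 43 x 100 = 48.8%
Permanent set = (48.9 - 43) / 43 x 100 = 13.7%


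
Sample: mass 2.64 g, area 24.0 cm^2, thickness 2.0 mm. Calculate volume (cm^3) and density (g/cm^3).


Thickness in cm = 2.0 / 10 = 0.20 cm
Volume = 24.0 x 0.20 = 4.800 cm^3
Density = 2.64 / 4.800 = 0.550 g/cm^3


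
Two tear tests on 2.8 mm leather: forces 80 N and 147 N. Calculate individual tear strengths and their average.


Tear 1 = 28.6 N/mm
Tear 2 = 52.5 N/mm
Average = 40.6 N/mm

Tear 1 = 80 / 2.8 = 28.6 N/mm
Tear 2 = 147 / 2.8 = 52.5 N/mm
Average = (28.6 + 52.5) / 2 = 40.6 N/mm


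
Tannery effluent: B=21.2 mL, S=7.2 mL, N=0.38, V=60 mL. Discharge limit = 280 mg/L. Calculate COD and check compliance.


COD = (21.2 - 7.2) x 0.38 x 8000 / 60 = 709.3 mg/L
Limit: 280 mg/L
Compliant: No


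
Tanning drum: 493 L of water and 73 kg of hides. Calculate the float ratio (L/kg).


Float ratio = water / hide weight
Ratio = 493 / 73 = 6.8


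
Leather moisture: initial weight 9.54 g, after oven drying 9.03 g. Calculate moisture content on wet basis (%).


5.3%


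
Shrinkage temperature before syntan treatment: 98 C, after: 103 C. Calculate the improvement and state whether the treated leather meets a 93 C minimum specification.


Improvement = 103 - 98 = 5 C
Spec check: 103 C >= 93 C? Yes


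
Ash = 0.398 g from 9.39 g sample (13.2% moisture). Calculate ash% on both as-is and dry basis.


As-is ash% = 0.398 / 9.39 x 100 = 4.24%
Dry mass = 9.39 x (100 - 13.2) / 100 = 8.15052 g
Dry-basis ash% = 0.398 / 8.15052 x 100 = 4.88%


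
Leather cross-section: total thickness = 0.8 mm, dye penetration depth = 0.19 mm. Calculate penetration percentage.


Penetration% = 0.19 / 0.8 x 100
Penetration = 23.8%


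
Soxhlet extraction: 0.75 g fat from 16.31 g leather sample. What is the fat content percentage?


Fat content = 0.75 / 16.31 x 100
Fat = 4.6%


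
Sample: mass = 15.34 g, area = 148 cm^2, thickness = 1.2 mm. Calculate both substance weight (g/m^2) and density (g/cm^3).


SW = 15.34 / 148 x 10000 = 1036.5 g/m^2
Volume = 148 x 1.2 / 10 = 17.76 cm^3
Density = 15.34 / 17.76 = 0.864 g/cm^3


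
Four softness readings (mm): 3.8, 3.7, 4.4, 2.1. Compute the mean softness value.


3.50 mm

Sum = 3.8 + 3.7 + 4.4 + 2.1
Mean = 14.0 / 4 = 3.50 mm


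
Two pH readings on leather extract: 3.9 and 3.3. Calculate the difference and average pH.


Difference = 0.6
Average pH = 3.60

Difference = |3.9 - 3.3| = 0.6
Average = (3.9 + 3.3) / 2 = 3.60


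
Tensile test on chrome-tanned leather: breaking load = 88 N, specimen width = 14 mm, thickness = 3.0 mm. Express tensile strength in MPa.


2.10 MPa

Cross-section = 14 x 3.0 = 42.0 mm^2
TS = 88 / 42.0 = 2.10 MPa
(1 N/mm^2 = 1 MPa)


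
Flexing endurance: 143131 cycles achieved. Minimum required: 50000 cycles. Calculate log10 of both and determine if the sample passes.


log10(143131) = 5.16
log10(50000) = 4.70
Passes: Yes


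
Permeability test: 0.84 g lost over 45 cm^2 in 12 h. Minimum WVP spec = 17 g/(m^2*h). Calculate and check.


WVP = 15.56 g/(m^2*h)
Meets specification: No

WVP = 0.84 / (45 x 12) x 10000 = 15.56 g/(m^2*h)
Minimum: 17 g/(m^2*h)
Meets spec: No


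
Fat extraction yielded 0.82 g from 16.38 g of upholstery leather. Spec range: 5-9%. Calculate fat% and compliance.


Fat content = 5.0%
Compliant: Yes

Fat% = 0.82 / 16.38 x 100 = 5.0%
Spec range: 5-9%
Compliant: Yes


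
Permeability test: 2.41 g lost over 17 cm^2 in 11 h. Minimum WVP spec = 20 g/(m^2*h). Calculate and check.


WVP = 2.41 / (17 x 11) x 10000 = 128.88 g/(m^2*h)
Minimum: 20 g/(m^2*h)
Meets spec: Yes


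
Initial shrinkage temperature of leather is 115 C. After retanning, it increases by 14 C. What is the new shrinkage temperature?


129 C

New Ts = 115 + 14 = 129 C


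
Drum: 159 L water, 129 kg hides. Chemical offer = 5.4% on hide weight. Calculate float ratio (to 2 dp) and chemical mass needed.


Float ratio = 159 / 129 = 1.23
Chemical = 129 x 5.4 / 100 = 6.966 kg


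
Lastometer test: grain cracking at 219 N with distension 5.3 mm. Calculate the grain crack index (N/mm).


Grain crack index = force / distension
Index = 219 / 5.3 = 41.3 N/mm


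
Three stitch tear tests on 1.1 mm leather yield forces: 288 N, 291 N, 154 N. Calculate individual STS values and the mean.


STS1 = 261.8 N/mm
STS2 = 264.5 N/mm
STS3 = 140.0 N/mm
Mean = 222.1 N/mm

STS1 = 288 / 1.1 = 261.8 N/mm
STS2 = 291 / 1.1 = 264.5 N/mm
STS3 = 154 / 1.1 = 140.0 N/mm
Mean = (261.8 + 264.5 + 140.0) / 3 = 222.1 N/mm


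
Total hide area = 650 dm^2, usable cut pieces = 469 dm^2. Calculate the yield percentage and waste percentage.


Yield = 72.2%
Waste = 27.8%

Yield = 469 / 650 x 100 = 72.2%
Waste = 650 - 469 = 181 dm^2
Waste% = 100 - 72.2 = 27.8%


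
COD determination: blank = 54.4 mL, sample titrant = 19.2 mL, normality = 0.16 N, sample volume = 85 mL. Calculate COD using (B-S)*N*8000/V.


COD = (54.4 - 19.2) x 0.16 x 8000 / 85
COD = 35.2 x 0.16 x 8000 / 85
COD = 530.1 mg/L


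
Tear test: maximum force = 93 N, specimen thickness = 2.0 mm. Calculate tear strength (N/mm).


46.5 N/mm

Tear strength = force / thickness
Tear = 93 / 2.0 = 46.5 N/mm


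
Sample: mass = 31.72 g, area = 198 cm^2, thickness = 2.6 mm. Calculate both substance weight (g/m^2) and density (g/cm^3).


Substance weight = 1602.0 g/m^2
Density = 0.616 g/cm^3

SW = 31.72 / 198 x 10000 = 1602.0 g/m^2
Volume = 198 x 2.6 / 10 = 51.48 cm^3
Density = 31.72 / 51.48 = 0.616 g/cm^3


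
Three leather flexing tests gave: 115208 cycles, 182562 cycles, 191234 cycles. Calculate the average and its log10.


Average = 163001 cycles
log10 = 5.21


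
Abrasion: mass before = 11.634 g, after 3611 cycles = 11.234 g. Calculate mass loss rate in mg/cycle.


Mass loss = 11.634 - 11.234 = 0.400 g
Rate = 0.400 / 3611 x 1000 = 0.111 mg/cycle


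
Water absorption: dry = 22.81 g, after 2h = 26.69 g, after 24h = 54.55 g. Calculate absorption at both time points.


2h absorption = 17.0%
24h absorption = 139.1%

WA (2h) = (26.69 - 22.81) / 22.81 x 100 = 17.0%
WA (24h) = (54.55 - 22.81) / 22.81 x 100 = 139.1%


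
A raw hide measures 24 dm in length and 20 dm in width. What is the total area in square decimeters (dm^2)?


480 dm^2

Area = length x width
Area = 24 x 20 = 480 dm^2


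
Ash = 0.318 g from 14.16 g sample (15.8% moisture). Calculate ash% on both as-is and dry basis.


As-is ash% = 0.318 / 14.16 x 100 = 2.25%
Dry mass = 14.16 x (100 - 15.8) / 100 = 11.92272 g
Dry-basis ash% = 0.318 / 11.92272 x 100 = 2.67%


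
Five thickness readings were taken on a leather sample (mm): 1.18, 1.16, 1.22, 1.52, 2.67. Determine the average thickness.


Sum = 1.18 + 1.16 + 1.22 + 1.52 + 2.67 = 7.75
Average = 7.75 / 5 = 1.55 mm


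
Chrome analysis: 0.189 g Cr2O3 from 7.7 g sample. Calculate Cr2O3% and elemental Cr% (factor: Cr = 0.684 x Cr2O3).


Cr2O3 = 2.45%
Cr = 1.68%

Cr2O3% = 0.189 / 7.7 x 100 = 2.45%
Cr% = 2.45 x 0.684 = 1.68%


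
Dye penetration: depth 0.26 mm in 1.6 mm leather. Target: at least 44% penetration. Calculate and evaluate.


Penetration = 16.3%
Meets target: No

Penetration = 0.26 / 1.6 x 100 = 16.3%
Target: 44%
Meets target: No


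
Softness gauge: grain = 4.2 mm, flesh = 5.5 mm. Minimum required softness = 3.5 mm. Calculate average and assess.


Average = (4.2 + 5.5) / 2 = 4.85 mm
Minimum = 3.5 mm
Meets requirement: Yes


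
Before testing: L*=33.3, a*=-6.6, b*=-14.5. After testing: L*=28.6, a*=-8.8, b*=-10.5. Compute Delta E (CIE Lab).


Delta E = 6.55

dL = 28.6 - 33.3 = -4.7
da = -8.8 - (-6.6) = -2.2
db = -10.5 - (-14.5) = 4.0
dE = sqrt((-4.7)^2 + (-2.2)^2 + (4.0)^2) = 6.55


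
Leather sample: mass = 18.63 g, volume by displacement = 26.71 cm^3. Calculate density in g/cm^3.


0.697 g/cm^3


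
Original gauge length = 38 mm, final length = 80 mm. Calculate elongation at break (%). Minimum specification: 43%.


Extension = 80 - 38 = 42 mm
Elongation = 42 / 38 x 100 = 110.5%
Minimum required: 43%
Meets specification: Yes


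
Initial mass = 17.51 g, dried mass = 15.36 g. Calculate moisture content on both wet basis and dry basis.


Wet basis = 12.3%
Dry basis = 14.0%

Moisture lost = 17.51 - 15.36 = 2.15 g
Wet basis MC = 2.15 / 17.51 x 100 = 12.3%
Dry basis MC = 2.15 / 15.36 x 100 = 14.0%


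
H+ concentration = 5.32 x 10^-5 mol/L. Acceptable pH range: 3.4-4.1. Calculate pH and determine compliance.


pH = -log10(5.32 x 10^-5) = 4.27
Range: 3.4 to 4.1
Compliant: No


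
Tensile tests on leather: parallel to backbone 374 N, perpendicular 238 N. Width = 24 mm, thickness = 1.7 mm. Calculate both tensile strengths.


Parallel = 9.17 N/mm^2
Perpendicular = 5.83 N/mm^2


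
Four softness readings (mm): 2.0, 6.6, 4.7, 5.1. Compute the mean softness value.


Sum = 2.0 + 6.6 + 4.7 + 5.1
Mean = 18.4 / 4 = 4.60 mm


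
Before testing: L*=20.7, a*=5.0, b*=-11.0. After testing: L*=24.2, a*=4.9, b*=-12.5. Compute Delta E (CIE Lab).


Delta E = 3.81


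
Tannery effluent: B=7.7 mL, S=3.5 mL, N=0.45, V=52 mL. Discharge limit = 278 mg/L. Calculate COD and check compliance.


COD = (7.7 - 3.5) x 0.45 x 8000 / 52 = 290.8 mg/L
Limit: 278 mg/L
Compliant: No


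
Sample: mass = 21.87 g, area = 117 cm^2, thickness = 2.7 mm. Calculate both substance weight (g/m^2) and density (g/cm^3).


SW = 21.87 / 117 x 10000 = 1869.2 g/m^2
Volume = 117 x 2.7 / 10 = 31.59 cm^3
Density = 21.87 / 31.59 = 0.692 g/cm^3


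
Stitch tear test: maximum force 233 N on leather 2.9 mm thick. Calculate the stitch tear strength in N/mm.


Stitch tear strength = force / thickness
STS = 233 / 2.9 = 80.3 N/mm


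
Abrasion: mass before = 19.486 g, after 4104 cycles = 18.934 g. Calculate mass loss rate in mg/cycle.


Mass loss = 19.486 - 18.934 = 0.552 g
Rate = 0.552 / 4104 x 1000 = 0.135 mg/cycle


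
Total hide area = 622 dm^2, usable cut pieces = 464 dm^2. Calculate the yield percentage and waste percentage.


Yield = 74.6%
Waste = 25.4%

Yield = 464 / 622 x 100 = 74.6%
Waste = 622 - 464 = 158 dm^2
Waste% = 100 - 74.6 = 25.4%


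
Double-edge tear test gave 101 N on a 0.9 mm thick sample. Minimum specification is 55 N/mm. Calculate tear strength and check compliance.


Tear strength = 112.2 N/mm
Compliant: Yes

Tear strength = 101 / 0.9 = 112.2 N/mm
Required minimum = 55 N/mm
Compliant: Yes


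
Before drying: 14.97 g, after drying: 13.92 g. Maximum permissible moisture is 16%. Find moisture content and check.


MC = (14.97 - 13.92) / 14.97 x 100 = 7.0%
Maximum: 16%
Acceptable: Yes


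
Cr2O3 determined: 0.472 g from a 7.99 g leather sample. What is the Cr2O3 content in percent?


Cr2O3% = 0.472 / 7.99 x 100
Cr2O3% = 5.91%


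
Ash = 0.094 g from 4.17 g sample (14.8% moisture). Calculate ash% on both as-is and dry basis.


As-is ash% = 0.094 / 4.17 x 100 = 2.25%
Dry mass = 4.17 x (100 - 14.8) / 100 = 3.55284 g
Dry-basis ash% = 0.094 / 3.55284 x 100 = 2.65%


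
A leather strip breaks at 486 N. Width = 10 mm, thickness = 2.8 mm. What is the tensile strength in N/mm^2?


Cross-sectional area = 10 x 2.8 = 28.0 mm^2
Tensile strength = 486 / 28.0 = 17.36 N/mm^2


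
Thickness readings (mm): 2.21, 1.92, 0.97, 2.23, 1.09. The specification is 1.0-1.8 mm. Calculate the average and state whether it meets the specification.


Sum = 8.42
Average = 8.42 / 5 = 1.68 mm
Specification range: 1.0 to 1.8 mm
Within spec: Yes


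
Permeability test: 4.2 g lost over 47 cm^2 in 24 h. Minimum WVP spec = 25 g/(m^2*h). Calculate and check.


WVP = 4.2 / (47 x 24) x 10000 = 37.23 g/(m^2*h)
Minimum: 25 g/(m^2*h)
Meets spec: Yes


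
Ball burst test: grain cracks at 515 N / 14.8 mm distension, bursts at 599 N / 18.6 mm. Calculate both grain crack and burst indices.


Crack index = 34.8 N/mm
Burst index = 32.2 N/mm

Crack index = 515 / 14.8 = 34.8 N/mm
Burst index = 599 / 18.6 = 32.2 N/mm


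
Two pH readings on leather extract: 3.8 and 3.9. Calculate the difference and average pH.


Difference = 0.1
Average pH = 3.85


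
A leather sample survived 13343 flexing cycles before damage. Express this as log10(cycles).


log10(13343) = 4.13


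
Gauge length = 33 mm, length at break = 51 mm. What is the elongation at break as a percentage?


Extension = 51 - 33 = 18 mm
Elongation = 18 / 33 x 100 = 54.5%


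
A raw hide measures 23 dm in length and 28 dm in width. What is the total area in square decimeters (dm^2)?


Area = length x width
Area = 23 x 28 = 644 dm^2


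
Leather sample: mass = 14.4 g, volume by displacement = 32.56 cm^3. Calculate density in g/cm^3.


0.442 g/cm^3

Density = mass / volume
Density = 14.4 / 32.56 = 0.442 g/cm^3


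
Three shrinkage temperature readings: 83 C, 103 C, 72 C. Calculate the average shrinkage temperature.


86.0 C


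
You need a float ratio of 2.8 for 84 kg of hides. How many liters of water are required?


Water = hide weight x target ratio
Water = 84 x 2.8 = 235.2 L


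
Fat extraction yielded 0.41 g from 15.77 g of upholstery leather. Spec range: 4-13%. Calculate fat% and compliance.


Fat content = 2.6%
Compliant: No

Fat% = 0.41 / 15.77 x 100 = 2.6%
Spec range: 4-13%
Compliant: No


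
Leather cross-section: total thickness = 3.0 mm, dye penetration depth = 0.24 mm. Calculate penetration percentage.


8.0%

Penetration% = 0.24 / 3.0 x 100
Penetration = 8.0%


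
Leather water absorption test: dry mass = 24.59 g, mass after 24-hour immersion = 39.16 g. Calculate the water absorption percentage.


Water absorbed = 39.16 - 24.59 = 14.57 g
WA% = 14.57 / 24.59 x 100 = 59.3%


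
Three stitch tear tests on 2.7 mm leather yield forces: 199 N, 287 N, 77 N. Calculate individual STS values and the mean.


STS1 = 199 / 2.7 = 73.7 N/mm
STS2 = 287 / 2.7 = 106.3 N/mm
STS3 = 77 / 2.7 = 28.5 N/mm
Mean = (73.7 + 106.3 + 28.5) / 3 = 69.5 N/mm


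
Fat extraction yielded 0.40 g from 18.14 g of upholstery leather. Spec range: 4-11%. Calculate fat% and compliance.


Fat content = 2.2%
Compliant: No


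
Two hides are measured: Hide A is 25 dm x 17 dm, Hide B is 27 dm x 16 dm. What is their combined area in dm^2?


Hide A area = 25 x 17 = 425 dm^2
Hide B area = 27 x 16 = 432 dm^2
Total = 425 + 432 = 857 dm^2


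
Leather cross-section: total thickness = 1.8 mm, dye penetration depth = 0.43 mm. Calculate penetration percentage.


23.9%

Penetration% = 0.43 / 1.8 x 100
Penetration = 23.9%


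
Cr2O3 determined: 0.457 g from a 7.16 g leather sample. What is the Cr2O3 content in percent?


6.38%

Cr2O3% = 0.457 / 7.16 x 100
Cr2O3% = 6.38%


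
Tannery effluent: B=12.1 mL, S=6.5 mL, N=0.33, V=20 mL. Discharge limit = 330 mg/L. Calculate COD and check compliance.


COD = 739.2 mg/L
Compliant: No

COD = (12.1 - 6.5) x 0.33 x 8000 / 20 = 739.2 mg/L
Limit: 330 mg/L
Compliant: No


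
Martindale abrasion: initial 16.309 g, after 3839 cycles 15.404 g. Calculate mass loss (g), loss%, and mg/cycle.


Loss = 16.309 - 15.404 = 0.905 g
Loss% = 0.905 / 16.309 x 100 = 5.55%
Rate = 0.905 / 3839 x 1000 = 0.236 mg/cycle


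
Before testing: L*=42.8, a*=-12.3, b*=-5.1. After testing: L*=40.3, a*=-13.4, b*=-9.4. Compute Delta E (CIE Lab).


dL = 40.3 - 42.8 = -2.5
da = -13.4 - (-12.3) = -1.1
db = -9.4 - (-5.1) = -4.3
dE = sqrt((-2.5)^2 + (-1.1)^2 + (-4.3)^2) = 5.09


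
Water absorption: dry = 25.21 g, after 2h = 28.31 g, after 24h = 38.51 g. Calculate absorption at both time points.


2h absorption = 12.3%
24h absorption = 52.8%

WA (2h) = (28.31 - 25.21) / 25.21 x 100 = 12.3%
WA (24h) = (38.51 - 25.21) / 25.21 x 100 = 52.8%


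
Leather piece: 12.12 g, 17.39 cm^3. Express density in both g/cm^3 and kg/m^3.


0.697 g/cm^3
697 kg/m^3

Density = 12.12 / 17.39 = 0.697 g/cm^3
Convert: 0.697 x 1000 = 697 kg/m^3


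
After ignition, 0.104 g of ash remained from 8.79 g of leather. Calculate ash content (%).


Ash% = 0.104 / 8.79 x 100
Ash% = 1.18%


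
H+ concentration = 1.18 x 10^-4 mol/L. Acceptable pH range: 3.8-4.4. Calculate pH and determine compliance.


pH = 3.93
Compliant: Yes


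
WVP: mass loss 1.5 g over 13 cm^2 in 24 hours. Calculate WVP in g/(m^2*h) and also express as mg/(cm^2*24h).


WVP = 1.5 / (13 x 24) x 10000 = 48.08 g/(m^2*h)
Mass loss in mg = 1.5 x 1000 = 1500 mg
Per cm^2 per 24h in mg: 1500 x 24 / (13 x 24) = 36000 / 312 = 115.38 mg/(cm^2*24h)


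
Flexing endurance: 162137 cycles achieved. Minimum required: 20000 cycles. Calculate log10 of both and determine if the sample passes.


Achieved: log10 = 5.21
Required: log10 = 4.30
Passes: Yes

log10(162137) = 5.21
log10(20000) = 4.30
Passes: Yes


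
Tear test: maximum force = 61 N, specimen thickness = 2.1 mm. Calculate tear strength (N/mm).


29.0 N/mm

Tear strength = force / thickness
Tear = 61 / 2.1 = 29.0 N/mm


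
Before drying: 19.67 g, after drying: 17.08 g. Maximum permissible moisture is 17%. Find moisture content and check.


Moisture content = 13.2%
Acceptable: Yes


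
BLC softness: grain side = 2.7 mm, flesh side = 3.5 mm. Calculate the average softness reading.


Average = (2.7 + 3.5) / 2
Average = 3.10 mm


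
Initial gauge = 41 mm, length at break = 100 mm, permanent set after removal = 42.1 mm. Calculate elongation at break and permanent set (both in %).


Elongation at break = (100 - 41) / 41 x 100 = 143.9%
Permanent set = (42.1 - 41) / 41 x 100 = 2.7%


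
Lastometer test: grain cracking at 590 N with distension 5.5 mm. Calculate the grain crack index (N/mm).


Grain crack index = force / distension
Index = 590 / 5.5 = 107.3 N/mm


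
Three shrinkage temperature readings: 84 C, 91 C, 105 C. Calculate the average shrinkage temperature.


93.3 C


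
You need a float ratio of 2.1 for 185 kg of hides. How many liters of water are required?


388.5 L


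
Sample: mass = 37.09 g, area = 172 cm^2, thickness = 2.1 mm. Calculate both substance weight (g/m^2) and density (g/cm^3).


Substance weight = 2156.4 g/m^2
Density = 1.027 g/cm^3

SW = 37.09 / 172 x 10000 = 2156.4 g/m^2
Volume = 172 x 2.1 / 10 = 36.12 cm^3
Density = 37.09 / 36.12 = 1.027 g/cm^3


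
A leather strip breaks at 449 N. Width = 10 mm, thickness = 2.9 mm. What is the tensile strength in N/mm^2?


15.48 N/mm^2

Cross-sectional area = 10 x 2.9 = 29.0 mm^2
Tensile strength = 449 / 29.0 = 15.48 N/mm^2


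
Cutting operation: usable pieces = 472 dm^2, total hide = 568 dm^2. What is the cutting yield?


Yield = usable / total x 100
Yield = 472 / 568 x 100 = 83.1%


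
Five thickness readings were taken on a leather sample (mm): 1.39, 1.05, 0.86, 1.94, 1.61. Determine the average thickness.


1.37 mm

Sum = 1.39 + 1.05 + 0.86 + 1.94 + 1.61 = 6.85
Average = 6.85 / 5 = 1.37 mm


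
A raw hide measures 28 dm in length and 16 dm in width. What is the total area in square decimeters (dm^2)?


448 dm^2

Area = length x width
Area = 28 x 16 = 448 dm^2


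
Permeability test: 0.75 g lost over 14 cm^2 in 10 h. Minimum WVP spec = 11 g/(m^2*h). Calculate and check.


WVP = 53.57 g/(m^2*h)
Meets specification: Yes


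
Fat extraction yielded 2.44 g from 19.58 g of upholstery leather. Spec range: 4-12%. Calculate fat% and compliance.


Fat% = 2.44 / 19.58 x 100 = 12.5%
Spec range: 4-12%
Compliant: No


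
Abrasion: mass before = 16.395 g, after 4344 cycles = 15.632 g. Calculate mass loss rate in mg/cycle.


0.176 mg/cycle

Mass loss = 16.395 - 15.632 = 0.763 g
Rate = 0.763 / 4344 x 1000 = 0.176 mg/cycle


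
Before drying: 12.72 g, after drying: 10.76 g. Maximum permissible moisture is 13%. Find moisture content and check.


Moisture content = 15.4%
Acceptable: No


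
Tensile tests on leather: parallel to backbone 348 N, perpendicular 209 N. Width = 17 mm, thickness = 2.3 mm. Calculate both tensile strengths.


Area = 17 x 2.3 = 39.1 mm^2
TS (parallel) = 348 / 39.1 = 8.90 N/mm^2
TS (perpendicular) = 209 / 39.1 = 5.35 N/mm^2


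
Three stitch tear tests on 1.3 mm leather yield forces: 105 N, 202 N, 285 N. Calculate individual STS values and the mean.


STS1 = 105 / 1.3 = 80.8 N/mm
STS2 = 202 / 1.3 = 155.4 N/mm
STS3 = 285 / 1.3 = 219.2 N/mm
Mean = (80.8 + 155.4 + 219.2) / 3 = 151.8 N/mm


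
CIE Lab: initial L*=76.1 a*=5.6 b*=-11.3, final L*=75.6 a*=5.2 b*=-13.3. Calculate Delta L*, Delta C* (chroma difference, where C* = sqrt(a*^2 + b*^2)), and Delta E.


Delta L* = 75.6 - 76.1 = -0.5
C1* = sqrt((5.6)^2 + (-11.3)^2) = 12.612
C2* = sqrt((5.2)^2 + (-13.3)^2) = 14.280
Delta C* = 14.280 - 12.612 = 1.67
Delta E = sqrt((-0.5)^2 + (-0.4)^2 + (-2.0)^2) = 2.10


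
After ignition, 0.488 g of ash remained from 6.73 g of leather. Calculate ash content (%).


7.25%

Ash% = 0.488 / 6.73 x 100
Ash% = 7.25%


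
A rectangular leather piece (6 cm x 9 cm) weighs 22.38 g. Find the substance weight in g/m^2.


4144.4 g/m^2

Area = 6 x 9 = 54 cm^2
SW = 22.38 / 54 x 10000 = 4144.4 g/m^2


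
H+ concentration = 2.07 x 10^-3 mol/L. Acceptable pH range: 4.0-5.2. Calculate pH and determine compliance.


pH = 2.68
Compliant: No


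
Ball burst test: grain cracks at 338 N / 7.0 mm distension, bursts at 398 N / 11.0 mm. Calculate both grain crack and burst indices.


Crack index = 48.3 N/mm
Burst index = 36.2 N/mm

Crack index = 338 / 7.0 = 48.3 N/mm
Burst index = 398 / 11.0 = 36.2 N/mm


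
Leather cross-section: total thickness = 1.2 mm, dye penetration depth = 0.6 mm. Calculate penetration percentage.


Penetration% = 0.6 / 1.2 x 100
Penetration = 50.0%


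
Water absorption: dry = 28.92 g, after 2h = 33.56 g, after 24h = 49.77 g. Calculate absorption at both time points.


2h absorption = 16.0%
24h absorption = 72.1%


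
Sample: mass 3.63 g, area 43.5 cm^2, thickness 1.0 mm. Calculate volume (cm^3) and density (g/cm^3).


Thickness in cm = 1.0 / 10 = 0.10 cm
Volume = 43.5 x 0.10 = 4.350 cm^3
Density = 3.63 / 4.350 = 0.834 g/cm^3


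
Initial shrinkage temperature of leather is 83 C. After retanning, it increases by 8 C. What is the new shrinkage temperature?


91 C

New Ts = 83 + 8 = 91 C


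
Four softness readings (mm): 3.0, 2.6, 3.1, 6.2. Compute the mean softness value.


Sum = 3.0 + 2.6 + 3.1 + 6.2
Mean = 14.9 / 4 = 3.73 mm


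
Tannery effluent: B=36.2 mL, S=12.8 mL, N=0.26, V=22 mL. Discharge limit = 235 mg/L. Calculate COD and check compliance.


COD = 2212.4 mg/L
Compliant: No

COD = (36.2 - 12.8) x 0.26 x 8000 / 22 = 2212.4 mg/L
Limit: 235 mg/L
Compliant: No


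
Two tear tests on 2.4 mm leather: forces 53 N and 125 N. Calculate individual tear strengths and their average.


Tear 1 = 53 / 2.4 = 22.1 N/mm
Tear 2 = 125 / 2.4 = 52.1 N/mm
Average = (22.1 + 52.1) / 2 = 37.1 N/mm


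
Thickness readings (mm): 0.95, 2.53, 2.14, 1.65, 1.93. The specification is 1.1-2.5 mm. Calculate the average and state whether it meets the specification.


Sum = 9.20
Average = 9.20 / 5 = 1.84 mm
Specification range: 1.1 to 2.5 mm
Within spec: Yes


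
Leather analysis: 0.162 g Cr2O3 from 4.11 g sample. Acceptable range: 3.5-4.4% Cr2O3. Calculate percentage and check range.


Cr2O3% = 0.162 / 4.11 x 100 = 3.94%
Acceptable range: 3.5 to 4.4%
Within range: Yes


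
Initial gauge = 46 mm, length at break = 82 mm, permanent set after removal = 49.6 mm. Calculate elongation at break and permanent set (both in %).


Elongation at break = (82 - 46) / 46 x 100 = 78.3%
Permanent set = (49.6 - 46) / 46 x 100 = 7.8%


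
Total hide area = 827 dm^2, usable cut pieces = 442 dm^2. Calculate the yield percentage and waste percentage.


Yield = 53.4%
Waste = 46.6%


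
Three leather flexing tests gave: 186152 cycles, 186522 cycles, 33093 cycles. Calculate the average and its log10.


Average = (186152 + 186522 + 33093) / 3 = 135256 cycles
log10(135256) = 5.13


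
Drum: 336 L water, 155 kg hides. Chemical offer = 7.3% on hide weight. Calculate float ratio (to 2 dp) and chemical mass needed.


Float ratio = 336 / 155 = 2.17
Chemical = 155 x 7.3 / 100 = 11.315 kg


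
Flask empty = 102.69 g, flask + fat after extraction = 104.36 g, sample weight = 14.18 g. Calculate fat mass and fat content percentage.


Fat mass = 1.67 g
Fat content = 11.8%


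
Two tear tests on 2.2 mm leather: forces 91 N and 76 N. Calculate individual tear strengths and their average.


Tear 1 = 41.4 N/mm
Tear 2 = 34.5 N/mm
Average = 38.0 N/mm


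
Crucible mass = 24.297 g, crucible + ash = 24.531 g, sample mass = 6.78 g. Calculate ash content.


Ash mass = 24.531 - 24.297 = 0.234 g
Ash% = 0.234 / 6.78 x 100 = 3.45%


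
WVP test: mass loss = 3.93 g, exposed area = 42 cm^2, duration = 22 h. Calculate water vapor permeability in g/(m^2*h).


42.53 g/(m^2*h)

WVP = mass_loss / (area x time) x 10000
WVP = 3.93 / (42 x 22) x 10000
WVP = 3.93 / 924 x 10000 = 42.53 g/(m^2*h)


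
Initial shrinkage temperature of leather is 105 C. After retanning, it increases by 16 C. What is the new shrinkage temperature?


121 C

New Ts = 105 + 16 = 121 C


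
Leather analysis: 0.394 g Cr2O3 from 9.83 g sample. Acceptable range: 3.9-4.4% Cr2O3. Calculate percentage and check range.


Cr2O3 = 4.01%
Within range: Yes


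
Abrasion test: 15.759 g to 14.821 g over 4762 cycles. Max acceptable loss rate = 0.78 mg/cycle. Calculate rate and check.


Rate = 0.197 mg/cycle
Passes: Yes

Loss = 15.759 - 14.821 = 0.938 g
Rate = 0.938 g / 4762 cycles x 1000 = 0.197 mg/cycle
Max = 0.78 mg/cycle
Passes: Yes


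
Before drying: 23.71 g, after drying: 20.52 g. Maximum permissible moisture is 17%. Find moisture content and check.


MC = (23.71 - 20.52) / 23.71 x 100 = 13.5%
Maximum: 17%
Acceptable: Yes


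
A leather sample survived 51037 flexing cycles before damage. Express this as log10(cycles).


log10(51037) = 4.71


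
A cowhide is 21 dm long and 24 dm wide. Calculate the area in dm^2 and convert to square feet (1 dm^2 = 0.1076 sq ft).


504 dm^2
54.23 sq ft


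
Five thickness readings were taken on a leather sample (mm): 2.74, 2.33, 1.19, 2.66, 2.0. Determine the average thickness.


2.18 mm


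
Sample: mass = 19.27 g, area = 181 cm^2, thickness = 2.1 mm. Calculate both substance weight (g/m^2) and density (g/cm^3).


Substance weight = 1064.6 g/m^2
Density = 0.507 g/cm^3

SW = 19.27 / 181 x 10000 = 1064.6 g/m^2
Volume = 181 x 2.1 / 10 = 38.01 cm^3
Density = 19.27 / 38.01 = 0.507 g/cm^3


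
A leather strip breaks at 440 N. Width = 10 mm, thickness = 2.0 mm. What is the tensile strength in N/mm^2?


22.00 N/mm^2


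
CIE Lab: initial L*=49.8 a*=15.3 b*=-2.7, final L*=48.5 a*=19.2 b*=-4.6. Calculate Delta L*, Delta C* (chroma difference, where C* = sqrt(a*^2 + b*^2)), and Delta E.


Delta L* = -1.3
Delta C* = 4.21
Delta E = 4.53

Delta L* = 48.5 - 49.8 = -1.3
C1* = sqrt((15.3)^2 + (-2.7)^2) = 15.536
C2* = sqrt((19.2)^2 + (-4.6)^2) = 19.743
Delta C* = 19.743 - 15.536 = 4.21
Delta E = sqrt((-1.3)^2 + (3.9)^2 + (-1.9)^2) = 4.53


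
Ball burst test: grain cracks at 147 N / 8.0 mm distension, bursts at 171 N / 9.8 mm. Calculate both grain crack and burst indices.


Crack index = 147 / 8.0 = 18.4 N/mm
Burst index = 171 / 9.8 = 17.4 N/mm


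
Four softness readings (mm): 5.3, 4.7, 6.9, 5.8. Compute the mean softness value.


5.68 mm

Sum = 5.3 + 4.7 + 6.9 + 5.8
Mean = 22.7 / 4 = 5.68 mm


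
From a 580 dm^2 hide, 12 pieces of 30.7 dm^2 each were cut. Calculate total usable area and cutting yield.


Usable area = 368.4 dm^2
Yield = 63.5%

Total usable = 12 x 30.7 = 368.4 dm^2
Yield = 368.4 / 580 x 100 = 63.5%


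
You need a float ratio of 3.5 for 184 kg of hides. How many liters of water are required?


644.0 L

Water = hide weight x target ratio
Water = 184 x 3.5 = 644.0 L


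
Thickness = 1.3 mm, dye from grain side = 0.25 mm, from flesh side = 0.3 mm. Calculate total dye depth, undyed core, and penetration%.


Total dyed = 0.25 + 0.3 = 0.55 mm
Undyed core = 1.3 - 0.55 = 0.75 mm
Penetration = 0.55 / 1.3 x 100 = 42.3%


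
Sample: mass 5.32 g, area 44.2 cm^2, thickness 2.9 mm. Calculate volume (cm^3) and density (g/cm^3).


Volume = 12.818 cm^3
Density = 0.415 g/cm^3

Thickness in cm = 2.9 / 10 = 0.29 cm
Volume = 44.2 x 0.29 = 12.818 cm^3
Density = 5.32 / 12.818 = 0.415 g/cm^3


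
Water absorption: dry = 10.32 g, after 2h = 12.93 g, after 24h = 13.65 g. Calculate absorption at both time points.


WA (2h) = (12.93 - 10.32) / 10.32 x 100 = 25.3%
WA (24h) = (13.65 - 10.32) / 10.32 x 100 = 32.3%


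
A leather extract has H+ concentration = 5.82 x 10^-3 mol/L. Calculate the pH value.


pH = 2.24


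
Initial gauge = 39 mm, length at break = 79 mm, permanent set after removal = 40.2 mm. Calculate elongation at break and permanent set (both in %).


Elongation at break = (79 - 39) / 39 x 100 = 102.6%
Permanent set = (40.2 - 39) / 39 x 100 = 3.1%


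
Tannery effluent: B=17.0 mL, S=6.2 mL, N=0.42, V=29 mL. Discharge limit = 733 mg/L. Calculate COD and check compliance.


COD = (17.0 - 6.2) x 0.42 x 8000 / 29 = 1251.3 mg/L
Limit: 733 mg/L
Compliant: No


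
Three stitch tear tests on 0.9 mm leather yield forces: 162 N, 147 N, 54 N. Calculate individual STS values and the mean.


STS1 = 162 / 0.9 = 180.0 N/mm
STS2 = 147 / 0.9 = 163.3 N/mm
STS3 = 54 / 0.9 = 60.0 N/mm
Mean = (180.0 + 163.3 + 60.0) / 3 = 134.4 N/mm


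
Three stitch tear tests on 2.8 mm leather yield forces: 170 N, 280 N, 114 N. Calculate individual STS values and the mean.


STS1 = 170 / 2.8 = 60.7 N/mm
STS2 = 280 / 2.8 = 100.0 N/mm
STS3 = 114 / 2.8 = 40.7 N/mm
Mean = (60.7 + 100.0 + 40.7) / 3 = 67.1 N/mm


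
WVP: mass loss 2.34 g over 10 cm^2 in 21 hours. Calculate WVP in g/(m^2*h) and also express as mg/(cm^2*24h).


WVP = 2.34 / (10 x 21) x 10000 = 111.43 g/(m^2*h)
Mass loss in mg = 2.34 x 1000 = 2340 mg
Per cm^2 per 24h in mg: 2340 x 24 / (10 x 21) = 56160 / 210 = 267.43 mg/(cm^2*24h)


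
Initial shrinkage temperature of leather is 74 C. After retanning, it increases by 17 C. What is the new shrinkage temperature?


91 C

New Ts = 74 + 17 = 91 C


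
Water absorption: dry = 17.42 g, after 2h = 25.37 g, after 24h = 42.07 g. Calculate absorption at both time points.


WA (2h) = (25.37 - 17.42) / 17.42 x 100 = 45.6%
WA (24h) = (42.07 - 17.42) / 17.42 x 100 = 141.5%


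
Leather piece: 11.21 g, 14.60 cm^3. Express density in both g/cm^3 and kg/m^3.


0.768 g/cm^3
768 kg/m^3


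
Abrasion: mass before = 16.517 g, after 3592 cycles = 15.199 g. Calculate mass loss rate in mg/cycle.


0.367 mg/cycle

Mass loss = 16.517 - 15.199 = 1.318 g
Rate = 1.318 / 3592 x 1000 = 0.367 mg/cycle


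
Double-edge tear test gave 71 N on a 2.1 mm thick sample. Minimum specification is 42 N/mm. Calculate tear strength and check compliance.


Tear strength = 33.8 N/mm
Compliant: No


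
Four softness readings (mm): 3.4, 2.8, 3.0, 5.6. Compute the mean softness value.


Sum = 3.4 + 2.8 + 3.0 + 5.6
Mean = 14.8 / 4 = 3.70 mm


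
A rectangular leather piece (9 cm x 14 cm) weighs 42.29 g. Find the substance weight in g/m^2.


3356.3 g/m^2


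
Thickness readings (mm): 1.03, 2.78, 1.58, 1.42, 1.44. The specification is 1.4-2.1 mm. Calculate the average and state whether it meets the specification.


Sum = 8.25
Average = 8.25 / 5 = 1.65 mm
Specification range: 1.4 to 2.1 mm
Within spec: Yes


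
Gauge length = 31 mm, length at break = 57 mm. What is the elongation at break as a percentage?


83.9%


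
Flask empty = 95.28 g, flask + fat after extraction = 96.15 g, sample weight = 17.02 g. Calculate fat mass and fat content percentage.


Fat mass = 0.87 g
Fat content = 5.1%

Fat mass = 96.15 - 95.28 = 0.87 g
Fat% = 0.87 / 17.02 x 100 = 5.1%


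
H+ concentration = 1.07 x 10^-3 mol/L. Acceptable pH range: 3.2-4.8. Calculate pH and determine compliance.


pH = -log10(1.07 x 10^-3) = 2.97
Range: 3.2 to 4.8
Compliant: No


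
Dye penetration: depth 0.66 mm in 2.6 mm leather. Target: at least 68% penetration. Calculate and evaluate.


Penetration = 0.66 / 2.6 x 100 = 25.4%
Target: 68%
Meets target: No


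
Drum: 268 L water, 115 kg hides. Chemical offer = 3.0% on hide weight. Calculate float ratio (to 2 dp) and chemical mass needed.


Float ratio = 2.33
Chemical needed = 3.45 kg

Float ratio = 268 / 115 = 2.33
Chemical = 115 x 3.0 / 100 = 3.45 kg


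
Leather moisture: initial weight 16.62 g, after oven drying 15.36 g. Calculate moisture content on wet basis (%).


7.6%

Moisture = 16.62 - 15.36 = 1.26 g
MC = 1.26 / 16.62 x 100 = 7.6%


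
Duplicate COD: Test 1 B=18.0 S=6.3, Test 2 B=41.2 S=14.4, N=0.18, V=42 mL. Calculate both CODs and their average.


COD1 = (18.0 - 6.3) x 0.18 x 8000 / 42 = 401.1 mg/L
COD2 = (41.2 - 14.4) x 0.18 x 8000 / 42 = 918.9 mg/L
Average = (401.1 + 918.9) / 2 = 660.0 mg/L


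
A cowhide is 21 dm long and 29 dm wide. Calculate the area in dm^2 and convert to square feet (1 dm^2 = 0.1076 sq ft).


609 dm^2
65.53 sq ft

Area = 21 x 29 = 609 dm^2
Conversion: 609 x 0.1076 = 65.53 sq ft


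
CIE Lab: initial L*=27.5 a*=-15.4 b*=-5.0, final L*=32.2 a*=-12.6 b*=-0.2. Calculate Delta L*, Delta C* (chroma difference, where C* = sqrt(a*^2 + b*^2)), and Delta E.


Delta L* = 4.7
Delta C* = -3.59
Delta E = 7.28

Delta L* = 32.2 - 27.5 = 4.7
C1* = sqrt((-15.4)^2 + (-5.0)^2) = 16.191
C2* = sqrt((-12.6)^2 + (-0.2)^2) = 12.602
Delta C* = 12.602 - 16.191 = -3.59
Delta E = sqrt((4.7)^2 + (2.8)^2 + (4.8)^2) = 7.28


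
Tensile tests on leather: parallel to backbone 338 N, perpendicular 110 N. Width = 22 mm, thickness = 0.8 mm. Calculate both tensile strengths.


Area = 22 x 0.8 = 17.6 mm^2
TS (parallel) = 338 / 17.6 = 19.20 N/mm^2
TS (perpendicular) = 110 / 17.6 = 6.25 N/mm^2


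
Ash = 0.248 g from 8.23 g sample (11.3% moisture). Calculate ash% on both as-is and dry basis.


As-is ash = 3.01%
Dry-basis ash = 3.40%

As-is ash% = 0.248 / 8.23 x 100 = 3.01%
Dry mass = 8.23 x (100 - 11.3) / 100 = 7.30001 g
Dry-basis ash% = 0.248 / 7.30001 x 100 = 3.40%


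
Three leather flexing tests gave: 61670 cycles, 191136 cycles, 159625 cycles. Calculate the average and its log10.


Average = (61670 + 191136 + 159625) / 3 = 137477 cycles
log10(137477) = 5.14


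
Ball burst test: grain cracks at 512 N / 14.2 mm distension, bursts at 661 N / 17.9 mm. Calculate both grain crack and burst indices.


Crack index = 36.1 N/mm
Burst index = 36.9 N/mm


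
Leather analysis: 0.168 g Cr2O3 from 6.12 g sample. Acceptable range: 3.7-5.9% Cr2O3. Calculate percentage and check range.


Cr2O3 = 2.75%
Within range: No

Cr2O3% = 0.168 / 6.12 x 100 = 2.75%
Acceptable range: 3.7 to 5.9%
Within range: No


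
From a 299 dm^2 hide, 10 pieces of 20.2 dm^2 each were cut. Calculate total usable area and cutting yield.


Usable area = 202.0 dm^2
Yield = 67.6%


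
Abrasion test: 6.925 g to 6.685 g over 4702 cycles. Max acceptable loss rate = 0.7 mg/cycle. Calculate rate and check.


Loss = 6.925 - 6.685 = 0.240 g
Rate = 0.240 g / 4702 cycles x 1000 = 0.051 mg/cycle
Max = 0.7 mg/cycle
Passes: Yes


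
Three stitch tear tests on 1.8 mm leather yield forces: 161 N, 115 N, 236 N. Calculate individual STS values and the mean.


STS1 = 161 / 1.8 = 89.4 N/mm
STS2 = 115 / 1.8 = 63.9 N/mm
STS3 = 236 / 1.8 = 131.1 N/mm
Mean = (89.4 + 63.9 + 131.1) / 3 = 94.8 N/mm


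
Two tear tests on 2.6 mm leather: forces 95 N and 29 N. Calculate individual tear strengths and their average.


Tear 1 = 36.5 N/mm
Tear 2 = 11.2 N/mm
Average = 23.9 N/mm

Tear 1 = 95 / 2.6 = 36.5 N/mm
Tear 2 = 29 / 2.6 = 11.2 N/mm
Average = (36.5 + 11.2) / 2 = 23.9 N/mm


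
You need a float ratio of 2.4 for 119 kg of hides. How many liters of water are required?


Water = hide weight x target ratio
Water = 119 x 2.4 = 285.6 L


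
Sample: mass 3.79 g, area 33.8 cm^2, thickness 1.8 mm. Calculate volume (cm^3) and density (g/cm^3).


Thickness in cm = 1.8 / 10 = 0.18 cm
Volume = 33.8 x 0.18 = 6.084 cm^3
Density = 3.79 / 6.084 = 0.623 g/cm^3


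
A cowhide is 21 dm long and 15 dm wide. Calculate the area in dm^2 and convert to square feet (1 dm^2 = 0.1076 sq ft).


315 dm^2
33.89 sq ft

Area = 21 x 15 = 315 dm^2
Conversion: 315 x 0.1076 = 33.89 sq ft


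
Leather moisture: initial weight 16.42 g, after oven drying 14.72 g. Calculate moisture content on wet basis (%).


10.4%

Moisture = 16.42 - 14.72 = 1.70 g
MC = 1.70 / 16.42 x 100 = 10.4%


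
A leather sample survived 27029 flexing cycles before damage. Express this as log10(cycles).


4.43


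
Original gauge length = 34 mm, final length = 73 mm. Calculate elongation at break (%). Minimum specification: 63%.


Extension = 73 - 34 = 39 mm
Elongation = 39 / 34 x 100 = 114.7%
Minimum required: 63%
Meets specification: Yes


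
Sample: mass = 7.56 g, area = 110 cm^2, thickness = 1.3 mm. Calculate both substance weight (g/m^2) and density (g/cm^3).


SW = 7.56 / 110 x 10000 = 687.3 g/m^2
Volume = 110 x 1.3 / 10 = 14.30 cm^3
Density = 7.56 / 14.30 = 0.529 g/cm^3


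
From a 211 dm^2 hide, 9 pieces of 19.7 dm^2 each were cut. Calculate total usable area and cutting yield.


Total usable = 9 x 19.7 = 177.3 dm^2
Yield = 177.3 / 211 x 100 = 84.0%
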